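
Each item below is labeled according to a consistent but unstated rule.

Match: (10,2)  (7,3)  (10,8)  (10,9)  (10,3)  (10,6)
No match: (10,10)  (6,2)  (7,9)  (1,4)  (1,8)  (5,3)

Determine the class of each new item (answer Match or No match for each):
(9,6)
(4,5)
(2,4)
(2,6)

Rule: first > second AND sum ≥ 9. This holds for each 'Match' example and fails for each 'No match' one.

Match, No match, No match, No match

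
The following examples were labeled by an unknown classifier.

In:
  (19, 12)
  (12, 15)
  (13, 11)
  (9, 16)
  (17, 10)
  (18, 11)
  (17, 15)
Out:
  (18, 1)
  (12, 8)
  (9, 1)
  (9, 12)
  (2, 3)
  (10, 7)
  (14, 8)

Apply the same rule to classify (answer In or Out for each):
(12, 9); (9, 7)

One predicate separates the groups cleanly: sum ≥ 24.
(12, 9): 12+9 = 21 — lacks this property, so Out.
(9, 7): 9+7 = 16 — lacks this property, so Out.

Out, Out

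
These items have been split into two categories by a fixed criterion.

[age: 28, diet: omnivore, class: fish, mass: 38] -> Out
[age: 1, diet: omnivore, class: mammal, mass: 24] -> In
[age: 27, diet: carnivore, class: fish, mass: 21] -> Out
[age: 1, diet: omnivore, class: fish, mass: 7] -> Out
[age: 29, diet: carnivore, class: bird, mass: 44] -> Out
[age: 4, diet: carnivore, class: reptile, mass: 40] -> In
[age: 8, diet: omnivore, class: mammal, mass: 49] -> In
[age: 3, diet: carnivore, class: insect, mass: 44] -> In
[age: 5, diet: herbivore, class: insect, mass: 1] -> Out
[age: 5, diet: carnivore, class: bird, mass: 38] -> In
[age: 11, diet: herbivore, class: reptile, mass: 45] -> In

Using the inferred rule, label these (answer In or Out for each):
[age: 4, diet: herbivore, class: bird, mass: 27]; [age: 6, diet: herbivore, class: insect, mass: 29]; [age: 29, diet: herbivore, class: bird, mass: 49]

In, In, Out

A rule that fits every label: age ≤ 11 AND mass ≥ 21 — true of each 'In' example, false of each 'Out' one.
[age: 4, diet: herbivore, class: bird, mass: 27]: In (age = 4, mass = 27).
[age: 6, diet: herbivore, class: insect, mass: 29]: In (age = 6, mass = 29).
[age: 29, diet: herbivore, class: bird, mass: 49]: Out (age = 29, mass = 49).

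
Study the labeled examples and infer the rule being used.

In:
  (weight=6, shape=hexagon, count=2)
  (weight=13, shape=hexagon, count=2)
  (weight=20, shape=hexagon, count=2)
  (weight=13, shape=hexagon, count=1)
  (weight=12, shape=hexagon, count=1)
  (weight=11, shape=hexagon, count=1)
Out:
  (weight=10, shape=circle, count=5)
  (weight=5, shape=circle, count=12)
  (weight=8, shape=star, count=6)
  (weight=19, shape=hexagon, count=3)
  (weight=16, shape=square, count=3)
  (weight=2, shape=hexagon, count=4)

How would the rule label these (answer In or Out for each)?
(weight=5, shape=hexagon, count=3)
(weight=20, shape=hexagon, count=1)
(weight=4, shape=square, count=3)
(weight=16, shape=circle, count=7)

The distinguishing property — count ≤ 2 — holds for all the 'In' cases and none of the 'Out' cases.
Out: (weight=5, shape=hexagon, count=3), since count = 3.
In: (weight=20, shape=hexagon, count=1), since count = 1.
Out: (weight=4, shape=square, count=3), since count = 3.
Out: (weight=16, shape=circle, count=7), since count = 7.

Out, In, Out, Out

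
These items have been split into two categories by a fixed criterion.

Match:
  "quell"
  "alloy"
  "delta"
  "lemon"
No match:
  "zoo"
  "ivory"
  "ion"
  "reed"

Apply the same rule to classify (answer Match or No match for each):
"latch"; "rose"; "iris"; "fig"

The common property of the 'Match' items is: contains 'l'. No 'No match' item has it.
"latch": has 'l' — passes, so Match. "rose": no 'l' — lacks this property, so No match. "iris": no 'l' — lacks this property, so No match. "fig": no 'l' — lacks this property, so No match.

Match, No match, No match, No match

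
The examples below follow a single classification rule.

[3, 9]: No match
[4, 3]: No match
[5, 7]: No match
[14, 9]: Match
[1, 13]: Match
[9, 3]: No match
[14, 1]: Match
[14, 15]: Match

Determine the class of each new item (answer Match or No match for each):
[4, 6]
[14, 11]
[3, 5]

No match, Match, No match

All 'Match' examples share one property — sum ≥ 14 — and every 'No match' example lacks it.
No match: [4, 6], since 4+6 = 10.
Match: [14, 11], since 14+11 = 25.
No match: [3, 5], since 3+5 = 8.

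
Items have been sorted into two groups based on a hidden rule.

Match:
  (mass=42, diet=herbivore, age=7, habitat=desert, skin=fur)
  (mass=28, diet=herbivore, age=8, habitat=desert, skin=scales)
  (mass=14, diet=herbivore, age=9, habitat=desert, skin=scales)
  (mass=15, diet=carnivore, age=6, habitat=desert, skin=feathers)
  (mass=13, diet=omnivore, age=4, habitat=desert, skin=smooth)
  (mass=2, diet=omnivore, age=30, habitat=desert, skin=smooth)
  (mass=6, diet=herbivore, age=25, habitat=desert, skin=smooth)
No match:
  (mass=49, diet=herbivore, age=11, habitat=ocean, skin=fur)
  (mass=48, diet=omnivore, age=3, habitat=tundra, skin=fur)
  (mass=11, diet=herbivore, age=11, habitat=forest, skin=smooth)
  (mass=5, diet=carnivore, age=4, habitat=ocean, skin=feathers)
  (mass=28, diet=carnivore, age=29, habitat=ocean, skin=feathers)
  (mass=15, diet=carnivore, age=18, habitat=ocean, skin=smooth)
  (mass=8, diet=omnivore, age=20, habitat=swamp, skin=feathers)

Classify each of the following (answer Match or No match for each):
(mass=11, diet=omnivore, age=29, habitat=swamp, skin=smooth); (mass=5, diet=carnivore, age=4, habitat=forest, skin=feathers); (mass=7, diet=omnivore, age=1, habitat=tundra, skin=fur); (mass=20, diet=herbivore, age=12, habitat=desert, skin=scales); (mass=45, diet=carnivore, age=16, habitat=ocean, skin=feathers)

No match, No match, No match, Match, No match

One predicate separates the groups cleanly: habitat is desert.
(mass=11, diet=omnivore, age=29, habitat=swamp, skin=smooth): habitat is swamp, does not satisfy this → No match. (mass=5, diet=carnivore, age=4, habitat=forest, skin=feathers): habitat is forest, does not satisfy this → No match. (mass=7, diet=omnivore, age=1, habitat=tundra, skin=fur): habitat is tundra, does not satisfy this → No match. (mass=20, diet=herbivore, age=12, habitat=desert, skin=scales): habitat is desert, meets the rule → Match. (mass=45, diet=carnivore, age=16, habitat=ocean, skin=feathers): habitat is ocean, does not satisfy this → No match.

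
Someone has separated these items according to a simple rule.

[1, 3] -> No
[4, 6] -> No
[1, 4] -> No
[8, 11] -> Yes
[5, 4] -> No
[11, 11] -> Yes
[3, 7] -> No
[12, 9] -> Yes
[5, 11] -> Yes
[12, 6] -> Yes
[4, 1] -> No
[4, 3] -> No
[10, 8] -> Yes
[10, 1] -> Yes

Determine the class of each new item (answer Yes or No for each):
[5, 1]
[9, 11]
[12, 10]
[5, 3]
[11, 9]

No, Yes, Yes, No, Yes

The simplest hypothesis consistent with all the labels is: sum ≥ 11.
[5, 1]: 5+1 = 6 — does not satisfy this, so No.
[9, 11]: 9+11 = 20 — meets the rule, so Yes.
[12, 10]: 12+10 = 22 — meets the rule, so Yes.
[5, 3]: 5+3 = 8 — does not satisfy this, so No.
[11, 9]: 11+9 = 20 — meets the rule, so Yes.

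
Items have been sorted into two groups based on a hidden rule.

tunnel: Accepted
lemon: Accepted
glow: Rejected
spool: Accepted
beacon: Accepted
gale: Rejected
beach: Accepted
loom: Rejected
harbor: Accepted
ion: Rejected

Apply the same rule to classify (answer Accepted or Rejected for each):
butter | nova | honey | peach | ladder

A rule that fits every label: length ≥ 5 — true of each 'Accepted' example, false of each 'Rejected' one.
butter: length 6, passes → Accepted. nova: length 4, lacks this property → Rejected. honey: length 5, passes → Accepted. peach: length 5, passes → Accepted. ladder: length 6, passes → Accepted.

Accepted, Rejected, Accepted, Accepted, Accepted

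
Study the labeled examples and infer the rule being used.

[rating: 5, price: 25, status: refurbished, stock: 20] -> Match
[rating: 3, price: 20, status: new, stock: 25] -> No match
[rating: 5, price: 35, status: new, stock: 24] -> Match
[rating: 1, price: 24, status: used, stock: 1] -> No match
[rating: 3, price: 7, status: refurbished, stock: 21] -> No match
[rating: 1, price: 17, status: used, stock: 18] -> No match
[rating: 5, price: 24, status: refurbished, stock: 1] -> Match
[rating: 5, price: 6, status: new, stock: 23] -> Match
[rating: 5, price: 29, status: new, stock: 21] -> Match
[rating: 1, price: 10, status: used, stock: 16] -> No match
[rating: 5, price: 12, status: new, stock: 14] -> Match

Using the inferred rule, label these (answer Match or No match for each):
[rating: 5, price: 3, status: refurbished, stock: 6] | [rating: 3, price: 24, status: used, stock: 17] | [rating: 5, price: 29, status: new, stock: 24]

The simplest hypothesis consistent with all the labels is: rating = 5.
Match: [rating: 5, price: 3, status: refurbished, stock: 6], since rating = 5.
No match: [rating: 3, price: 24, status: used, stock: 17], since rating = 3.
Match: [rating: 5, price: 29, status: new, stock: 24], since rating = 5.

Match, No match, Match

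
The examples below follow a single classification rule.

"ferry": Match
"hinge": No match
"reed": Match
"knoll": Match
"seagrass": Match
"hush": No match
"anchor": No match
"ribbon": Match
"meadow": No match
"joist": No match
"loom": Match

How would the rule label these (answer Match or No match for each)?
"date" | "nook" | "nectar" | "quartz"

No match, Match, No match, No match

A rule that fits every label: has a double letter — true of each 'Match' example, false of each 'No match' one.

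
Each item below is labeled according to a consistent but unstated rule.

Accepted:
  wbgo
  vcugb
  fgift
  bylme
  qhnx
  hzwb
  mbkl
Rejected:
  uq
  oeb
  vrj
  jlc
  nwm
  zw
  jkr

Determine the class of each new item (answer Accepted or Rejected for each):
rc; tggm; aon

Rejected, Accepted, Rejected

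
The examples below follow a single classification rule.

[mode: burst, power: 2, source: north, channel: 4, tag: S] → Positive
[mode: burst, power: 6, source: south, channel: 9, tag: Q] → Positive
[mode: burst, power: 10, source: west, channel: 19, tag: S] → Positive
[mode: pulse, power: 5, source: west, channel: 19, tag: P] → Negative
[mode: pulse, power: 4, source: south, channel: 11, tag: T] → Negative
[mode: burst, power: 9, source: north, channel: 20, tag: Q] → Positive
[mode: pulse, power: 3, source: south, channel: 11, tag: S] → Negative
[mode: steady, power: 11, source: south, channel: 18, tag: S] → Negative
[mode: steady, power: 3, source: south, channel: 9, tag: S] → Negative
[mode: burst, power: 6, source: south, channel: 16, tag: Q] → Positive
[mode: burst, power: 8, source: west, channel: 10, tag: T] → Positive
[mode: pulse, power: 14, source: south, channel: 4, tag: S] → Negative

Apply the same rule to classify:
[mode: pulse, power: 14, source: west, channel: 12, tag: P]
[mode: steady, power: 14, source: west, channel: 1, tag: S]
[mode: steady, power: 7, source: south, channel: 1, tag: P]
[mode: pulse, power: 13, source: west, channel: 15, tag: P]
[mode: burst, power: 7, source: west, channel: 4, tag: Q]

Negative, Negative, Negative, Negative, Positive

Comparing the two groups points to one rule — mode is burst.
[mode: pulse, power: 14, source: west, channel: 12, tag: P] — mode is pulse, hence Negative. [mode: steady, power: 14, source: west, channel: 1, tag: S] — mode is steady, hence Negative. [mode: steady, power: 7, source: south, channel: 1, tag: P] — mode is steady, hence Negative. [mode: pulse, power: 13, source: west, channel: 15, tag: P] — mode is pulse, hence Negative. [mode: burst, power: 7, source: west, channel: 4, tag: Q] — mode is burst, hence Positive.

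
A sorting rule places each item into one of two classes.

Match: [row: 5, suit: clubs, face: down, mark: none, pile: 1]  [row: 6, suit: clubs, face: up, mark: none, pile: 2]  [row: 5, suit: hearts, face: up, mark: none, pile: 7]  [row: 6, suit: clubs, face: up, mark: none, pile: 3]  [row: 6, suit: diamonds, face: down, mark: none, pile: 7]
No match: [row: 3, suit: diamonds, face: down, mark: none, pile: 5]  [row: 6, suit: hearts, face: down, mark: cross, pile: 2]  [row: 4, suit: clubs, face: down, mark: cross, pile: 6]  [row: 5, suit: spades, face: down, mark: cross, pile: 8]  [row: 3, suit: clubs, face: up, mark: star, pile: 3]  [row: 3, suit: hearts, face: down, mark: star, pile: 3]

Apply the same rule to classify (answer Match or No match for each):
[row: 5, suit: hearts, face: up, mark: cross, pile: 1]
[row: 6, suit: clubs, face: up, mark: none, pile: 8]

No match, Match

Rule: mark is none AND row ≥ 4. This holds for each 'Match' example and fails for each 'No match' one.
[row: 5, suit: hearts, face: up, mark: cross, pile: 1]: No match (mark is cross, row = 5). [row: 6, suit: clubs, face: up, mark: none, pile: 8]: Match (mark is none, row = 6).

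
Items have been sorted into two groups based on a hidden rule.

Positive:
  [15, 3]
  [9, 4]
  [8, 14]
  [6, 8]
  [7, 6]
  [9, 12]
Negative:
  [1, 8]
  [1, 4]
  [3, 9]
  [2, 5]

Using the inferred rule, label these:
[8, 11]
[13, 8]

The simplest hypothesis consistent with all the labels is: sum ≥ 13.

Positive, Positive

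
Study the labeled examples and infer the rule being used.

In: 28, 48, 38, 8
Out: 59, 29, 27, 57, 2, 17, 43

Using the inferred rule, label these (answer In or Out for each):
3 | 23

Checking candidate rules against both groups, what survives is: ends in digit 8.
3: last digit 3, does not satisfy this → Out.
23: last digit 3, does not satisfy this → Out.

Out, Out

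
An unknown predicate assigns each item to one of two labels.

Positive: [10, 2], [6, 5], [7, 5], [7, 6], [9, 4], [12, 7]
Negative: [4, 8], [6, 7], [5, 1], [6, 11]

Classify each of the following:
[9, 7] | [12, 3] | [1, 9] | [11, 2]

Positive, Positive, Negative, Positive

The distinguishing property — first > second AND sum ≥ 11 — holds for all the 'Positive' cases and none of the 'Negative' cases.
Positive: [9, 7], since 9 > 7, 9+7 = 16.
Positive: [12, 3], since 12 > 3, 12+3 = 15.
Negative: [1, 9], since 1 < 9, 1+9 = 10.
Positive: [11, 2], since 11 > 2, 11+2 = 13.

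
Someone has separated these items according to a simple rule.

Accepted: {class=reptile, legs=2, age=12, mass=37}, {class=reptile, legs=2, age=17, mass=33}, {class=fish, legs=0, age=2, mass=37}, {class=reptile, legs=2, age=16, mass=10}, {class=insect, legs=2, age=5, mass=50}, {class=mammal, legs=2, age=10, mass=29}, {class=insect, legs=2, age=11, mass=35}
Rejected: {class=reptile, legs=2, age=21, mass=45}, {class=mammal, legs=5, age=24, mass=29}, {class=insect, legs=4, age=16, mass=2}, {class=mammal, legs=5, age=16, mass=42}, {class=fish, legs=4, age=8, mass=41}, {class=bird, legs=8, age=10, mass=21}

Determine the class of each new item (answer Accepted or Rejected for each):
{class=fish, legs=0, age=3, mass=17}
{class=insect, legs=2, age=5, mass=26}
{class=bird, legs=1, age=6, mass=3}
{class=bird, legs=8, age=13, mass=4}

The simplest hypothesis consistent with all the labels is: legs ≤ 2 AND age ≤ 17.
{class=fish, legs=0, age=3, mass=17}: Accepted (legs = 0, age = 3). {class=insect, legs=2, age=5, mass=26}: Accepted (legs = 2, age = 5). {class=bird, legs=1, age=6, mass=3}: Accepted (legs = 1, age = 6). {class=bird, legs=8, age=13, mass=4}: Rejected (legs = 8, age = 13).

Accepted, Accepted, Accepted, Rejected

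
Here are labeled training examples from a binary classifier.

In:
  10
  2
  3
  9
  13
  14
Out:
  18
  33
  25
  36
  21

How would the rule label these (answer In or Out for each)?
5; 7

The classifier is using: at most 14.
5: 5 ≤ 14, matches → In.
7: 7 ≤ 14, matches → In.

In, In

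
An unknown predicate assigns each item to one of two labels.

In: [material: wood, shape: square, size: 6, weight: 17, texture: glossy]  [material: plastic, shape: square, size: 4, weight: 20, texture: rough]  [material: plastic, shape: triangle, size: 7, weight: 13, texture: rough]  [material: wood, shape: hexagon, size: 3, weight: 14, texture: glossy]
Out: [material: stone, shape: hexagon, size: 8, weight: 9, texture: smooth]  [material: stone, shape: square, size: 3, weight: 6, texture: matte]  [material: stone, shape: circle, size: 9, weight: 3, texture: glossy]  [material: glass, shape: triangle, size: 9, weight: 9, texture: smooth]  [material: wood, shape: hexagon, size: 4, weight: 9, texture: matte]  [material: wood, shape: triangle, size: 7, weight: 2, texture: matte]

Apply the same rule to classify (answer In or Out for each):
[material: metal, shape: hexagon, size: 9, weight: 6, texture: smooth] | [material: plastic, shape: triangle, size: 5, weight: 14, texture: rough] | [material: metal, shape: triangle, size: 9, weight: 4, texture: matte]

Out, In, Out

Every 'In' example satisfies: weight ≥ 13. None of the 'Out' examples do.
Out: [material: metal, shape: hexagon, size: 9, weight: 6, texture: smooth], since weight = 6. In: [material: plastic, shape: triangle, size: 5, weight: 14, texture: rough], since weight = 14. Out: [material: metal, shape: triangle, size: 9, weight: 4, texture: matte], since weight = 4.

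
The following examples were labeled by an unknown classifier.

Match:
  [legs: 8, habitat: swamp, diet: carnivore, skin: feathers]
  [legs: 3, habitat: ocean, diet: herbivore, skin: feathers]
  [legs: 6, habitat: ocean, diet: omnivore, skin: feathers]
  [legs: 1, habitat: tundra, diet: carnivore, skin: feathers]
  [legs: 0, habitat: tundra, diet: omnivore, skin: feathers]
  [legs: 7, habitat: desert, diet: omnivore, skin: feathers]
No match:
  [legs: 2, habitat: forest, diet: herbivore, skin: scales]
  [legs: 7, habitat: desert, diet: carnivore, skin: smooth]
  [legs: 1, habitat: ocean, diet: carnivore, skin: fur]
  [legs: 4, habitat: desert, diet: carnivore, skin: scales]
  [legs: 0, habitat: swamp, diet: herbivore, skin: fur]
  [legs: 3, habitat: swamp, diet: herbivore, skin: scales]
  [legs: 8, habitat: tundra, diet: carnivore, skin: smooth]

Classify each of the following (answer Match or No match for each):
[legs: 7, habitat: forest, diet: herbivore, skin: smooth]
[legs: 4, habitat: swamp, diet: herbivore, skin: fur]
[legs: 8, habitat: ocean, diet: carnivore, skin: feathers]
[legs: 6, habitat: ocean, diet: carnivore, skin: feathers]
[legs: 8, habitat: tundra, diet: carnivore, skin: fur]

All 'Match' examples share one property — skin is feathers — and every 'No match' example lacks it.
[legs: 7, habitat: forest, diet: herbivore, skin: smooth]: No match (skin is smooth).
[legs: 4, habitat: swamp, diet: herbivore, skin: fur]: No match (skin is fur).
[legs: 8, habitat: ocean, diet: carnivore, skin: feathers]: Match (skin is feathers).
[legs: 6, habitat: ocean, diet: carnivore, skin: feathers]: Match (skin is feathers).
[legs: 8, habitat: tundra, diet: carnivore, skin: fur]: No match (skin is fur).

No match, No match, Match, Match, No match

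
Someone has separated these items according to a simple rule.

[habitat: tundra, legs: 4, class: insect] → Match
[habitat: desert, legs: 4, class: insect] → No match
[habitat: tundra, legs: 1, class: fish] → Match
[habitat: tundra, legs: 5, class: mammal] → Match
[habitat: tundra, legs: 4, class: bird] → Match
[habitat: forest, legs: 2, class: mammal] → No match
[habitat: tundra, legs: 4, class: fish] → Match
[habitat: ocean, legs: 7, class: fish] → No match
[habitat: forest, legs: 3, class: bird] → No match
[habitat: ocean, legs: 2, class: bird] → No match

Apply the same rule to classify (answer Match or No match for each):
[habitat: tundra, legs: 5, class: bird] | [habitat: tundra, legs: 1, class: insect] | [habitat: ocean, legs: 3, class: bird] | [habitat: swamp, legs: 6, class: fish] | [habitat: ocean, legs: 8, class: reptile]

Match, Match, No match, No match, No match

One predicate separates the groups cleanly: habitat is tundra.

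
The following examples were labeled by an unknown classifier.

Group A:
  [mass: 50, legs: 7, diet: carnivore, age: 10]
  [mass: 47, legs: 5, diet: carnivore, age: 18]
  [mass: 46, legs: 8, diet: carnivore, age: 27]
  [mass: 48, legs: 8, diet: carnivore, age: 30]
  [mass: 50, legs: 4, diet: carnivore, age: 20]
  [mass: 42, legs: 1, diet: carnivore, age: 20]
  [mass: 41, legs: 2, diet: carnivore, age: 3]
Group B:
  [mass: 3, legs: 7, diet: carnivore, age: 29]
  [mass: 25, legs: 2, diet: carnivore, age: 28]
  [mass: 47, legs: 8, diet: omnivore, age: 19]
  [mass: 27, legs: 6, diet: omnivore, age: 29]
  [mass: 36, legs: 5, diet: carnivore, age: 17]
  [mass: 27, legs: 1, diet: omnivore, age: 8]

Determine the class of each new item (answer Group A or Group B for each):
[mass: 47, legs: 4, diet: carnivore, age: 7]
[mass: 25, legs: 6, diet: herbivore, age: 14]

Group A, Group B

The distinguishing property — diet is carnivore AND mass ≥ 41 — holds for all the 'Group A' cases and none of the 'Group B' cases.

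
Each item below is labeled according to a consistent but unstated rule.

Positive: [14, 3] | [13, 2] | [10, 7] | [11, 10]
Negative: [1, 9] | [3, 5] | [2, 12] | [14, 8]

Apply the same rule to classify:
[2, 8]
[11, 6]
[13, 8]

Negative, Positive, Positive

The pattern is that an item is 'Positive' exactly when: sum is odd.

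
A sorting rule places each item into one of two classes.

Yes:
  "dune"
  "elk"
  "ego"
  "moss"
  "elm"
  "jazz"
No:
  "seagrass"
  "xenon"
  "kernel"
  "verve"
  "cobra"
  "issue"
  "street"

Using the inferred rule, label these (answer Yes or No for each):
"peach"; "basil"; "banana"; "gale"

No, No, No, Yes

The distinguishing property — length ≤ 4 — holds for all the 'Yes' cases and none of the 'No' cases.
"peach" — length 5, hence No. "basil" — length 5, hence No. "banana" — length 6, hence No. "gale" — length 4, hence Yes.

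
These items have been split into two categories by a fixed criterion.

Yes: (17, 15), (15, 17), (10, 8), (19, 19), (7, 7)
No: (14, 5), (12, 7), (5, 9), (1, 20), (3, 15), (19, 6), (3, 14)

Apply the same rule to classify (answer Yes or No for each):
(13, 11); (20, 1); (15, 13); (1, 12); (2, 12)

Yes, No, Yes, No, No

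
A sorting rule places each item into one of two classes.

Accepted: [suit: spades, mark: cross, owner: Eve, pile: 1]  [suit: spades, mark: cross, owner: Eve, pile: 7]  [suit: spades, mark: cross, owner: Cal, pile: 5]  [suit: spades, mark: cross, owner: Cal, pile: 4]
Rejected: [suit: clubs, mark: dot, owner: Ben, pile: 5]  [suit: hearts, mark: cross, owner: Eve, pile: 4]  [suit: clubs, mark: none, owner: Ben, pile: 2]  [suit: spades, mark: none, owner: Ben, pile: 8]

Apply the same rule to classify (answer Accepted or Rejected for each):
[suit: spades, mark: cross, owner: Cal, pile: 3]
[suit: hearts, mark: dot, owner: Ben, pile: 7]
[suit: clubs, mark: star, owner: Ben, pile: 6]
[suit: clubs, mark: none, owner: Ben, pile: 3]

The rule appears to be: mark is cross AND suit is spades.
[suit: spades, mark: cross, owner: Cal, pile: 3]: mark is cross, suit is spades, matches → Accepted.
[suit: hearts, mark: dot, owner: Ben, pile: 7]: mark is dot, suit is hearts, does not fit → Rejected.
[suit: clubs, mark: star, owner: Ben, pile: 6]: mark is star, suit is clubs, does not fit → Rejected.
[suit: clubs, mark: none, owner: Ben, pile: 3]: mark is none, suit is clubs, does not fit → Rejected.

Accepted, Rejected, Rejected, Rejected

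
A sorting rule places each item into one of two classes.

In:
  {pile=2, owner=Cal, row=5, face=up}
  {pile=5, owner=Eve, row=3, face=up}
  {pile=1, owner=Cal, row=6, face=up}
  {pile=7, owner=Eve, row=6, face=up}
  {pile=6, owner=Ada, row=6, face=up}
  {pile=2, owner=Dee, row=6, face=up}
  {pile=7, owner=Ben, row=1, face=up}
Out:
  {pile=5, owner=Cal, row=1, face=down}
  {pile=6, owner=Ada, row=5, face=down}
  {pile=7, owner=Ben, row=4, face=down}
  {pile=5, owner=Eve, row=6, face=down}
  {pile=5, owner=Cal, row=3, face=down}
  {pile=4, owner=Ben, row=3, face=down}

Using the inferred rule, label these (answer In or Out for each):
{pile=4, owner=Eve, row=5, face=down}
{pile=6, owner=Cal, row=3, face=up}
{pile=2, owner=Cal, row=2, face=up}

Out, In, In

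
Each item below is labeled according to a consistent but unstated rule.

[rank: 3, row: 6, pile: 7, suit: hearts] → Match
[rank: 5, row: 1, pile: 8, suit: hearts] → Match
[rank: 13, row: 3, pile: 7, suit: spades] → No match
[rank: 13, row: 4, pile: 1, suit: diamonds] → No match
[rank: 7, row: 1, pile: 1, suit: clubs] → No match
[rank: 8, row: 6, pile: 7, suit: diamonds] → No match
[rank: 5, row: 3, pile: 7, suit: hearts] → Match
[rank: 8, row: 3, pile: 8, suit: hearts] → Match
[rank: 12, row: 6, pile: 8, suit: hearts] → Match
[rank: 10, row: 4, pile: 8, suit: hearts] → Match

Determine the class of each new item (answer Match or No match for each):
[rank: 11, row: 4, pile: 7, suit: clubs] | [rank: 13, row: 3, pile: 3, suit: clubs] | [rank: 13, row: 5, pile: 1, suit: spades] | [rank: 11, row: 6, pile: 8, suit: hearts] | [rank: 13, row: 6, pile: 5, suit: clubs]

No match, No match, No match, Match, No match

All 'Match' examples share one property — suit is hearts — and every 'No match' example lacks it.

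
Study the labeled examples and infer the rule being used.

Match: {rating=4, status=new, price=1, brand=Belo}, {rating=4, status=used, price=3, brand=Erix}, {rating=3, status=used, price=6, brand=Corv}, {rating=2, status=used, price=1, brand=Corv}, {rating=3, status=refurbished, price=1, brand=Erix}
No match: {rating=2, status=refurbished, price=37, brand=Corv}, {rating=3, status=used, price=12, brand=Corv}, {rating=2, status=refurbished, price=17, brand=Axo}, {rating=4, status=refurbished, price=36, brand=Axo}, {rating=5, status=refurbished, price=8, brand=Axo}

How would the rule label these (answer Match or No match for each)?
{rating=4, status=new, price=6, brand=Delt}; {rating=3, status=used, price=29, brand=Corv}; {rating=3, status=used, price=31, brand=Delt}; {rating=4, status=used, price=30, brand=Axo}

Every 'Match' example satisfies: price ≤ 6. None of the 'No match' examples do.
Match: {rating=4, status=new, price=6, brand=Delt}, since price = 6. No match: {rating=3, status=used, price=29, brand=Corv}, since price = 29. No match: {rating=3, status=used, price=31, brand=Delt}, since price = 31. No match: {rating=4, status=used, price=30, brand=Axo}, since price = 30.

Match, No match, No match, No match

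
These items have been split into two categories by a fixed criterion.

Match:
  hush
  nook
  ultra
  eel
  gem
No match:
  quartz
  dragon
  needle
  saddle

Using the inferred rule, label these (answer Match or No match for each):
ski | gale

The simplest hypothesis consistent with all the labels is: length ≤ 5.
ski — length 3, hence Match. gale — length 4, hence Match.

Match, Match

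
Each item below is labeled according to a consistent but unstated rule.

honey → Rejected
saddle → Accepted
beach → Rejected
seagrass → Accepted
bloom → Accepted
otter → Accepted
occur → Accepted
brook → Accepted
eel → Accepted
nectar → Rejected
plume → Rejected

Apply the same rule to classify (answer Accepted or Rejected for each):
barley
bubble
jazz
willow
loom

Rejected, Accepted, Accepted, Accepted, Accepted

The rule appears to be: has a double letter.
barley → no doubled letter → Rejected. bubble → 'bb' doubled → Accepted. jazz → 'zz' doubled → Accepted. willow → 'll' doubled → Accepted. loom → 'oo' doubled → Accepted.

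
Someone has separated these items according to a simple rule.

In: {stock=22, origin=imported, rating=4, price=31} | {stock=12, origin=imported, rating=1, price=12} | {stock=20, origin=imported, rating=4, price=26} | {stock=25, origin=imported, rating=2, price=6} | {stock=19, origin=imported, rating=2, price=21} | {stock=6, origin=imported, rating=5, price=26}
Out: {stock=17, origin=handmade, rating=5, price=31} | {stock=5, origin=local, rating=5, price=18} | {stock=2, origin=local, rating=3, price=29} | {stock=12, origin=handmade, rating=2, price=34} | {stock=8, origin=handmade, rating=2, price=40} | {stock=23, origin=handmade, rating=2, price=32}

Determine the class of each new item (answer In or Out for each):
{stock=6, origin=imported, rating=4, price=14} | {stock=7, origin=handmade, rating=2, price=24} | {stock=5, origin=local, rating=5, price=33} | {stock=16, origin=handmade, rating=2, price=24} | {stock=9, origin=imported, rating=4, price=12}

All 'In' examples share one property — origin is imported — and every 'Out' example lacks it.

In, Out, Out, Out, In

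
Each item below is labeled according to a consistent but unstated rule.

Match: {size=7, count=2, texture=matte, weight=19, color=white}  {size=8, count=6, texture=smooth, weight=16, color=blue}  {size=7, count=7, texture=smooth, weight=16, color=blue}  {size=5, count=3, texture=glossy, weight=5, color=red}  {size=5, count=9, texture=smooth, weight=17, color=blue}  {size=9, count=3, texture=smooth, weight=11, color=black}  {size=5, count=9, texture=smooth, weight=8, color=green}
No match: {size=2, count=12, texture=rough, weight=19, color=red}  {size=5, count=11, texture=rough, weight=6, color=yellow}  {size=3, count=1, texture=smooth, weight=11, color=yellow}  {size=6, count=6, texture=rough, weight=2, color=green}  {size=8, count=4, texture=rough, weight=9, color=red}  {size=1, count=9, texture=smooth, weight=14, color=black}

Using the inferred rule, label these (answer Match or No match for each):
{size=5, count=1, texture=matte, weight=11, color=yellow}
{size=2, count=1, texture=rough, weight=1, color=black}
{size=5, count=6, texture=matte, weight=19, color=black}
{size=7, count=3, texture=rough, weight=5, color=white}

One predicate separates the groups cleanly: texture is not rough AND size ≥ 5.
{size=5, count=1, texture=matte, weight=11, color=yellow}: texture is matte, size = 5 — meets the rule, so Match. {size=2, count=1, texture=rough, weight=1, color=black}: texture is rough, size = 2 — fails the rule, so No match. {size=5, count=6, texture=matte, weight=19, color=black}: texture is matte, size = 5 — meets the rule, so Match. {size=7, count=3, texture=rough, weight=5, color=white}: texture is rough, size = 7 — fails the rule, so No match.

Match, No match, Match, No match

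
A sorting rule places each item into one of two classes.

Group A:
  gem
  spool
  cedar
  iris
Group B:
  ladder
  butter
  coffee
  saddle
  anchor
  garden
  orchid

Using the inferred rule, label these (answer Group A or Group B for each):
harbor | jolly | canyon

Group B, Group A, Group B

'Group A' ⟺ length ≤ 5.
Group B: harbor, since length 6.
Group A: jolly, since length 5.
Group B: canyon, since length 6.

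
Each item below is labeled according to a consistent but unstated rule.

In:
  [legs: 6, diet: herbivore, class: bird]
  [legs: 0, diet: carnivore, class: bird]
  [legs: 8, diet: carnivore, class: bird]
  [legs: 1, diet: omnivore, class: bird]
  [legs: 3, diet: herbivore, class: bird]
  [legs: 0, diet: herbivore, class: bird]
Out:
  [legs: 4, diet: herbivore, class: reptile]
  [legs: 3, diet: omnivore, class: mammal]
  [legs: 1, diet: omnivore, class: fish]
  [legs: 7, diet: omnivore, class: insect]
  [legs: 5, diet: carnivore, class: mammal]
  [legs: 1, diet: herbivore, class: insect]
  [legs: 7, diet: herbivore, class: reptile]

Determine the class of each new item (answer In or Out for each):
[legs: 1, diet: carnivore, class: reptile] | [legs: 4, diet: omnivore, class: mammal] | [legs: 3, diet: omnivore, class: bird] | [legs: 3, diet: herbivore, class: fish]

A rule that fits every label: class is bird — true of each 'In' example, false of each 'Out' one.

Out, Out, In, Out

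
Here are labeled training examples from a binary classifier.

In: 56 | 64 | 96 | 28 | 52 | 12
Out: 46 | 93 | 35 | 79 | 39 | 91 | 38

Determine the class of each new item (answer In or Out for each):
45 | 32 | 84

'In' ⟺ multiple of 4.

Out, In, In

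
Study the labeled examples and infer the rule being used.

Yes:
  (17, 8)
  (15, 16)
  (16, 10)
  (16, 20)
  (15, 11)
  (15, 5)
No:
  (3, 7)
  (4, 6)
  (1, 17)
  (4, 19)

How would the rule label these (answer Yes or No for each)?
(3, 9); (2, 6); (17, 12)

One predicate separates the groups cleanly: first ≥ 5.
(3, 9): first 3 — does not satisfy this, so No. (2, 6): first 2 — does not satisfy this, so No. (17, 12): first 17 — fits, so Yes.

No, No, Yes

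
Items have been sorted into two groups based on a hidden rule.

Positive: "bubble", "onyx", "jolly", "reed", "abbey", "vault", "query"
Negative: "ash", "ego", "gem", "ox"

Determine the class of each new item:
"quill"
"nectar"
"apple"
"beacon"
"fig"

Every 'Positive' example satisfies: length ≥ 4. None of the 'Negative' examples do.
"quill": length 5, has this property → Positive.
"nectar": length 6, has this property → Positive.
"apple": length 5, has this property → Positive.
"beacon": length 6, has this property → Positive.
"fig": length 3, doesn't match → Negative.

Positive, Positive, Positive, Positive, Negative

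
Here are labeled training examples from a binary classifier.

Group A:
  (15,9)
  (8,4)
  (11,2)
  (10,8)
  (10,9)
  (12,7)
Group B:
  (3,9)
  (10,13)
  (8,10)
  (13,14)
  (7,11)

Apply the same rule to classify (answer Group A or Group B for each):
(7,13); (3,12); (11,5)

Group B, Group B, Group A

The distinguishing property — first > second — holds for all the 'Group A' cases and none of the 'Group B' cases.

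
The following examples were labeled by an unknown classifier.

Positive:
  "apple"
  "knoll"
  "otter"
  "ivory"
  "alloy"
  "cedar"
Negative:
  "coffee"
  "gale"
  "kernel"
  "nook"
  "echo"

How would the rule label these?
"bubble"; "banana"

The distinguishing property — odd length — holds for all the 'Positive' cases and none of the 'Negative' cases.
"bubble": length 6 — does not satisfy this, so Negative. "banana": length 6 — does not satisfy this, so Negative.

Negative, Negative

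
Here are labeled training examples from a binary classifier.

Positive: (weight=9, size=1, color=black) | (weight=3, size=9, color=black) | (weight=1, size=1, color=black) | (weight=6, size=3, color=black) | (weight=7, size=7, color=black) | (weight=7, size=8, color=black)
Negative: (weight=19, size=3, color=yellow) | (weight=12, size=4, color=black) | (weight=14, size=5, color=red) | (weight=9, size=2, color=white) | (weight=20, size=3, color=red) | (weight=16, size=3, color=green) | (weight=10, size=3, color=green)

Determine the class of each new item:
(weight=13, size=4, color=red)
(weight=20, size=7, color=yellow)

The common property of the 'Positive' items is: color is black AND weight ≤ 9. No 'Negative' item has it.

Negative, Negative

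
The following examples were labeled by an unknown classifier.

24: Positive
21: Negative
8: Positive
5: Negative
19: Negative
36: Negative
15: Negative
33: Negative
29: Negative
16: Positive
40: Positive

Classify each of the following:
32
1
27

Positive, Negative, Negative

Comparing the two groups points to one rule — multiple of 8.
32: 32 = 8·4 — fits, so Positive.
1: 1 = 8·0 + 1 — doesn't qualify, so Negative.
27: 27 = 8·3 + 3 — doesn't qualify, so Negative.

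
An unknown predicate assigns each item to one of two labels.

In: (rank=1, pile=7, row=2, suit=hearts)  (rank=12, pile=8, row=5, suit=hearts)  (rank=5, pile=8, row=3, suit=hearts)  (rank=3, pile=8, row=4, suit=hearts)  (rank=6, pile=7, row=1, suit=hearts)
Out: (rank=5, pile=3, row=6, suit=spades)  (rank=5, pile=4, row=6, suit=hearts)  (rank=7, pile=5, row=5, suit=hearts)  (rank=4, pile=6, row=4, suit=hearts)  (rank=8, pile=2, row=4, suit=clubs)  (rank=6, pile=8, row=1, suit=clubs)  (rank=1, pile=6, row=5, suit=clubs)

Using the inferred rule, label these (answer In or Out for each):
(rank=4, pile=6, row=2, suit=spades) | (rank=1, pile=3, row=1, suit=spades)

Out, Out

Every 'In' example satisfies: suit is hearts AND pile ≥ 7. None of the 'Out' examples do.
Out: (rank=4, pile=6, row=2, suit=spades), since suit is spades, pile = 6. Out: (rank=1, pile=3, row=1, suit=spades), since suit is spades, pile = 3.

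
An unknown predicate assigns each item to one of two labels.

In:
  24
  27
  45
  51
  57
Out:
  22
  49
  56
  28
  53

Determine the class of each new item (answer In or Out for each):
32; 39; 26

A rule that fits every label: multiple of 3 — true of each 'In' example, false of each 'Out' one.
Out: 32, since 32 = 3·10 + 2. In: 39, since 39 = 3·13. Out: 26, since 26 = 3·8 + 2.

Out, In, Out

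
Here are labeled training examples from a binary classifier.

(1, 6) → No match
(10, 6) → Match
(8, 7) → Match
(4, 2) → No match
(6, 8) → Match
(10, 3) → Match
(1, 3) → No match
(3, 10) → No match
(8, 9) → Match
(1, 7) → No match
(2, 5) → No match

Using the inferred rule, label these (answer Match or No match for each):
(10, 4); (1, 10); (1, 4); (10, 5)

Every 'Match' example satisfies: first ≥ 5. None of the 'No match' examples do.
(10, 4) — first 10, hence Match.
(1, 10) — first 1, hence No match.
(1, 4) — first 1, hence No match.
(10, 5) — first 10, hence Match.

Match, No match, No match, Match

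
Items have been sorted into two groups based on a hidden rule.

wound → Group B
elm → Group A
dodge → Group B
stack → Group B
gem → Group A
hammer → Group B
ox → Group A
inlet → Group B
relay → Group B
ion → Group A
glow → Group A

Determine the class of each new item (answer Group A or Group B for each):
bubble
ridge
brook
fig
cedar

Group B, Group B, Group B, Group A, Group B

All 'Group A' examples share one property — length ≤ 4 — and every 'Group B' example lacks it.
Group B: bubble, since length 6.
Group B: ridge, since length 5.
Group B: brook, since length 5.
Group A: fig, since length 3.
Group B: cedar, since length 5.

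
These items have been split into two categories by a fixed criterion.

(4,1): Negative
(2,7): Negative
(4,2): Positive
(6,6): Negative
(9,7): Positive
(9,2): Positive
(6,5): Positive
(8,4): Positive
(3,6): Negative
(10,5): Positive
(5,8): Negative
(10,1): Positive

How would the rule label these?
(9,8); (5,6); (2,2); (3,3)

Rule: first > second AND sum ≥ 6. This holds for each 'Positive' example and fails for each 'Negative' one.
(9,8): Positive (9 > 8, 9+8 = 17).
(5,6): Negative (5 < 6, 5+6 = 11).
(2,2): Negative (2 = 2, 2+2 = 4).
(3,3): Negative (3 = 3, 3+3 = 6).

Positive, Negative, Negative, Negative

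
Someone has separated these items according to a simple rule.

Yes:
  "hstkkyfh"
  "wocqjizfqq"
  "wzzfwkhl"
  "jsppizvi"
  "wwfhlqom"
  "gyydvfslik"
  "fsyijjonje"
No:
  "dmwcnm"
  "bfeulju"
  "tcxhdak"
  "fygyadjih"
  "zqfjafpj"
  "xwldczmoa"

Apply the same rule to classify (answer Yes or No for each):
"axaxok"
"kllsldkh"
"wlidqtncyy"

No, Yes, Yes

Every 'Yes' example satisfies: has a double letter. None of the 'No' examples do.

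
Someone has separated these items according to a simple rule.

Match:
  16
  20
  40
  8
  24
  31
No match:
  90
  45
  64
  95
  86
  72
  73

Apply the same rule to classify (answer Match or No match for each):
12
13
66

Match, Match, No match

One predicate separates the groups cleanly: at most 40.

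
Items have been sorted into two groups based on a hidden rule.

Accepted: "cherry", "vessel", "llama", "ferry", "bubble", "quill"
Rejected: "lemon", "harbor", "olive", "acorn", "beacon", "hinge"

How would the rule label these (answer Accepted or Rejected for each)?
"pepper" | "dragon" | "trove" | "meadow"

The simplest hypothesis consistent with all the labels is: has a double letter.
"pepper": 'pp' doubled — fits, so Accepted.
"dragon": no doubled letter — doesn't match, so Rejected.
"trove": no doubled letter — doesn't match, so Rejected.
"meadow": no doubled letter — doesn't match, so Rejected.

Accepted, Rejected, Rejected, Rejected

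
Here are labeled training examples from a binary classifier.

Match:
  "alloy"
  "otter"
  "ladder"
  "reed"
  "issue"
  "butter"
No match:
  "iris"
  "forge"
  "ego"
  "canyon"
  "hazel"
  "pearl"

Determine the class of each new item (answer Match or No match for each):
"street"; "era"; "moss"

Match, No match, Match

All 'Match' examples share one property — has a double letter — and every 'No match' example lacks it.
"street": 'ee' doubled — fits, so Match.
"era": no doubled letter — doesn't match, so No match.
"moss": 'ss' doubled — fits, so Match.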